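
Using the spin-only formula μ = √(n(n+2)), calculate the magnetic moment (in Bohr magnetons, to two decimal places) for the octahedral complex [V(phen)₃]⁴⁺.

1.73 Bohr magnetons

phen is neutral, so the +4 overall charge sits on V: oxidation state +4.
V is in group 5, so V⁴⁺ is d¹ (5 − 4 = 1).
For octahedral d¹ the high- and low-spin configurations coincide.
Configuration: t₂g¹ eg⁰ → 1 unpaired electron.
μ(spin-only) = √[1(1+2)] = √3 ≈ 1.73 Bohr magnetons.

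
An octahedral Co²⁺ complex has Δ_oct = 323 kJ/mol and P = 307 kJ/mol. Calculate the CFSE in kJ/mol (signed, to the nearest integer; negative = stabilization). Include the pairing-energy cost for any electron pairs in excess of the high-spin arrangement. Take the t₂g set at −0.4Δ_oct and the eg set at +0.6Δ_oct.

Group 9 minus oxidation state +2 gives a d⁷ configuration for Co²⁺.
Since Δ_oct = 323 kJ/mol > P = 307 kJ/mol, the complex adopts the low-spin configuration.
That gives t₂g⁶ eg¹.
Orbital CFSE = -1.8Δ_oct = -1.8 × 323 = -581 kJ/mol.
Excess pairs vs high-spin: 3 − 2 = 1; pairing cost = +307 kJ/mol.
Net CFSE = -581 + 307 = -274 kJ/mol.

-274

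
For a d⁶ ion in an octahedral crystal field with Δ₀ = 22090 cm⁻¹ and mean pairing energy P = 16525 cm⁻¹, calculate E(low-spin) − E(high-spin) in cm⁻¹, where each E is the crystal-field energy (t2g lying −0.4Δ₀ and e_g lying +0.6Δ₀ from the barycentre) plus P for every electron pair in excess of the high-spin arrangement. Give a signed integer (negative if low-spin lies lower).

-11130

High-spin: t2g^4 e_g^2, CFSE = -0.4Δ₀ = -8836 cm⁻¹.
For low-spin the configuration is t2g^6 e_g^0: orbital energy -2.4 × 22090 = -53016 cm⁻¹, and 2 additional pairs relative to high-spin add 33050 cm⁻¹, giving -19966 cm⁻¹.
Thus E(LS) − E(HS) = -11130 cm⁻¹.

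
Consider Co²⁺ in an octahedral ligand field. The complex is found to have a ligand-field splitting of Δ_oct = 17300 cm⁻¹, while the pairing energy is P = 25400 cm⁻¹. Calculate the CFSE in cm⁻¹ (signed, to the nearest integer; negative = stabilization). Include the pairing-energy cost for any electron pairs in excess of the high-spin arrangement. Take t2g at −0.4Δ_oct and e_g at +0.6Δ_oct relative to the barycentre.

-13840

Co is in group 9, so Co²⁺ is d⁷ (9 − 2 = 7).
Since Δ_oct = 17300 cm⁻¹ < P = 25400 cm⁻¹, the complex adopts the high-spin configuration.
Filling d⁷ accordingly: t2g^5 e_g^2.
Orbital CFSE = -0.8Δ_oct = -0.8 × 17300 = -13840 cm⁻¹.
High-spin has no excess pairs, so no pairing correction applies.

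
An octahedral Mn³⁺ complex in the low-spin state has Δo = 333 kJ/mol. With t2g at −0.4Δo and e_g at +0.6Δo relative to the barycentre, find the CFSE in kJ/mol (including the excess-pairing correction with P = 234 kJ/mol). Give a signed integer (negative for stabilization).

-299

Mn sits in group 7; removing 3 electrons leaves Mn³⁺ with 7 − 3 = 4 d electrons.
Configuration: t2g^4 e_g^0.
CFSE(orbital) = 4×(-0.4Δo) + 0×(0.6Δo) = -1.6Δo; with Δo = 333 kJ/mol that is -533 kJ/mol.
Relative to high-spin t2g^3 e_g^1 (0 paired), the low-spin configuration has 1 additional pair, contributing +1 × 234 = +234 kJ/mol.
Net CFSE = -533 + 234 = -299 kJ/mol.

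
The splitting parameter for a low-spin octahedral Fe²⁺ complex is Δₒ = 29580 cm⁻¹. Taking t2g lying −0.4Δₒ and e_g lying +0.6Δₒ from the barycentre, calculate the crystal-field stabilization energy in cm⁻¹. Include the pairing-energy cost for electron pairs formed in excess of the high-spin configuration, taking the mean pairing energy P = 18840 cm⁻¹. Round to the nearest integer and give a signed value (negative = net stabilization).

-33312

Fe²⁺: group 8, so d-count = 8 − 2 = 6.
The d⁶ electrons fill as t2g^6 e_g^0.
Orbital CFSE = 6(-0.4) + 0(0.6) = -2.4Δₒ = -2.4 × 29580 = -70992 cm⁻¹.
Relative to high-spin t2g^4 e_g^2 (1 paired), the low-spin configuration has 2 additional pairs, contributing +2 × 18840 = +37680 cm⁻¹.
Net CFSE = -70992 + 37680 = -33312 cm⁻¹.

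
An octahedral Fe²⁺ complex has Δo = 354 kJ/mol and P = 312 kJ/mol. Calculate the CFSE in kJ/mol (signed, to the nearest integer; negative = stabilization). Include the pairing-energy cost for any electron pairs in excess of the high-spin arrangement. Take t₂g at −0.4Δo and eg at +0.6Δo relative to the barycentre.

-226

Group 8 minus oxidation state +2 gives a d⁶ configuration for Fe²⁺.
Δo > P, so pairing is preferred: the ground state is low-spin.
That gives t₂g⁶ eg⁰.
Orbital CFSE = -2.4Δo = -2.4 × 354 = -850 kJ/mol.
Excess pairs vs high-spin: 3 − 1 = 2; pairing cost = +624 kJ/mol.
Net CFSE = -850 + 624 = -226 kJ/mol.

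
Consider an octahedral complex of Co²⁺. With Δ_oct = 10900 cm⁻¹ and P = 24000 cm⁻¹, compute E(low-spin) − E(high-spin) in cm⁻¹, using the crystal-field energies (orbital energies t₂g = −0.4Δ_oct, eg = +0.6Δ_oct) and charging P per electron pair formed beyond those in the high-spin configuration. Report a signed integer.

Co sits in group 9; removing 2 electrons leaves Co²⁺ with 9 − 2 = 7 d electrons.
High-spin: t₂g⁵ eg², CFSE = -0.8Δ_oct = -8720 cm⁻¹.
Low-spin: t₂g⁶ eg¹, orbital CFSE = -1.8Δ_oct = -19620 cm⁻¹; plus 1 excess pair × P = +24000 cm⁻¹; total 4380 cm⁻¹.
E(LS) − E(HS) = 4380 − (-8720) = 13100 cm⁻¹.

13100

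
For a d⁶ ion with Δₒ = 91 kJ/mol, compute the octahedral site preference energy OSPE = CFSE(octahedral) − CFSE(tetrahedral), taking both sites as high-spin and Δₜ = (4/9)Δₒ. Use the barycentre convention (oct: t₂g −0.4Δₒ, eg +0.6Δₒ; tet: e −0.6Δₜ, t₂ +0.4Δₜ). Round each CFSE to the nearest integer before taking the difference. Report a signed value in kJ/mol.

-12

Octahedral high-spin t2g^4 e_g^2: CFSE = -0.4 × 91 = -36 kJ/mol.
Tetrahedral e^3 t2^3 gives -0.6Δₜ = -0.6 × (4/9) × 91 = -24 kJ/mol.
OSPE = CFSE(oct) − CFSE(tet) = -36 − (-24) = -12 kJ/mol.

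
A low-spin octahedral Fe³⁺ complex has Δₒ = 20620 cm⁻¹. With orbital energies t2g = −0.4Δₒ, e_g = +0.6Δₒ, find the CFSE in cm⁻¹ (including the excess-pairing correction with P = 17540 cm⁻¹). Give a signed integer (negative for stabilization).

-6160

Fe sits in group 8; removing 3 electrons leaves Fe³⁺ with 8 − 3 = 5 d electrons.
Configuration: t2g^5 e_g^0.
The orbital stabilization is -2.0Δₒ = -2.0 × 20620 = -41240 cm⁻¹.
Relative to high-spin t2g^3 e_g^2 (0 paired), the low-spin configuration has 2 additional pairs, contributing +2 × 17540 = +35080 cm⁻¹.
Combining: -41240 + 35080 = -6160 cm⁻¹.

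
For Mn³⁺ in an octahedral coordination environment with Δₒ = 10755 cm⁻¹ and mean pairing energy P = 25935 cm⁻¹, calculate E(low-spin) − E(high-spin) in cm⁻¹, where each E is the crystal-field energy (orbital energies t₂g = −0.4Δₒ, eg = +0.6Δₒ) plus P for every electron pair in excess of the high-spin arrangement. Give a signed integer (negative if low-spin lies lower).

Mn is in group 7, so Mn³⁺ is d⁴ (7 − 3 = 4).
High-spin d⁴ fills as t₂g³ eg¹ with CFSE 3(−0.4) + 1(+0.6) = -0.6Δₒ = -6453 cm⁻¹.
For low-spin the configuration is t₂g⁴ eg⁰: orbital energy -1.6 × 10755 = -17208 cm⁻¹, and 1 additional pair relative to high-spin adds 25935 cm⁻¹, giving 8727 cm⁻¹.
The difference is 8727 − (-6453) = 15180 cm⁻¹, so high-spin lies lower.

15180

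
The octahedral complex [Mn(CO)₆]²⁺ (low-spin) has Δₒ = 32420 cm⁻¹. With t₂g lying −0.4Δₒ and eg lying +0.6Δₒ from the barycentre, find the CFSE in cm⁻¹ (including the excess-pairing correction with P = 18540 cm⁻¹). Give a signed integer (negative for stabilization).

CO is neutral, so the +2 overall charge sits on Mn: oxidation state +2.
Group 7 minus oxidation state +2 gives a d⁵ configuration for Mn²⁺.
Configuration: t₂g⁵ eg⁰.
Orbital CFSE = 5(-0.4) + 0(0.6) = -2.0Δₒ = -2.0 × 32420 = -64840 cm⁻¹.
Relative to high-spin t₂g³ eg² (0 paired), the low-spin configuration has 2 additional pairs, contributing +2 × 18540 = +37080 cm⁻¹.
Combining: -64840 + 37080 = -27760 cm⁻¹.

-27760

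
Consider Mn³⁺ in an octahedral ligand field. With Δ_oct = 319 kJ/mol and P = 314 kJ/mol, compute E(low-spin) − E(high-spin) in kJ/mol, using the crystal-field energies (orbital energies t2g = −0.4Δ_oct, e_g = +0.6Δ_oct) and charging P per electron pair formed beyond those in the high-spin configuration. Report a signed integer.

Group 7 minus oxidation state +3 gives a d⁴ configuration for Mn³⁺.
In the high-spin limit (t2g^3 e_g^1) the orbital term is -0.6Δ_oct = -191 kJ/mol, with no excess pairing.
Low-spin t2g^4 e_g^0 gives -1.6Δ_oct = -510 kJ/mol, but forming 1 extra pair costs 1P = 314 kJ/mol, so E(LS) = -510 + 314 = -196 kJ/mol.
The difference is -196 − (-191) = -5 kJ/mol, so low-spin lies lower.

-5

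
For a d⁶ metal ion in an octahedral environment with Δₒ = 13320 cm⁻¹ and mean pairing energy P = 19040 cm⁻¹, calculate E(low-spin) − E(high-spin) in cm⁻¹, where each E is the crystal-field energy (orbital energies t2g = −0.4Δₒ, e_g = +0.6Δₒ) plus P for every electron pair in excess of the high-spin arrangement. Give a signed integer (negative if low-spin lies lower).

High-spin d⁶ fills as t2g^4 e_g^2 with CFSE 4(−0.4) + 2(+0.6) = -0.4Δₒ = -5328 cm⁻¹.
Low-spin t2g^6 e_g^0 gives -2.4Δₒ = -31968 cm⁻¹, but forming 2 extra pairs costs 2P = 38080 cm⁻¹, so E(LS) = -31968 + 38080 = 6112 cm⁻¹.
Thus E(LS) − E(HS) = 11440 cm⁻¹.

11440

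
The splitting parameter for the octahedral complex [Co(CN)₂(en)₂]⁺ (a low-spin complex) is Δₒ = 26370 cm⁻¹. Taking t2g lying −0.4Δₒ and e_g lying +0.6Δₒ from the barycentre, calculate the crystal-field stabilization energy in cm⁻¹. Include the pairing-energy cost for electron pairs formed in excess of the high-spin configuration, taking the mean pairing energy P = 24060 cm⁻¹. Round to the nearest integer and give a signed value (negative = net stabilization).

Ligand charges: 2×(-1) from CN⁻ and 2×(+0) from en sum to -2; with overall charge +1, Co is +3.
Group 9 minus oxidation state +3 gives a d⁶ configuration for Co³⁺.
The d⁶ electrons fill as t2g^6 e_g^0.
The orbital stabilization is -2.4Δₒ = -2.4 × 26370 = -63288 cm⁻¹.
Relative to high-spin t2g^4 e_g^2 (1 paired), the low-spin configuration has 2 additional pairs, contributing +2 × 24060 = +48120 cm⁻¹.
Combining: -63288 + 48120 = -15168 cm⁻¹.

-15168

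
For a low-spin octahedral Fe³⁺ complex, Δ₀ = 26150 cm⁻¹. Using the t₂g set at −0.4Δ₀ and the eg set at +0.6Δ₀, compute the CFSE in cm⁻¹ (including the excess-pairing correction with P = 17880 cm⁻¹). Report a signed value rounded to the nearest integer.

-16540

Fe is in group 8, so Fe³⁺ is d⁵ (8 − 3 = 5).
Configuration: t₂g⁵ eg⁰.
Orbital CFSE = 5(-0.4) + 0(0.6) = -2.0Δ₀ = -2.0 × 26150 = -52300 cm⁻¹.
Pairing penalty: 2 pairs vs 0 in the high-spin reference → 2 extra × P = 35760 cm⁻¹.
Net CFSE = -52300 + 35760 = -16540 cm⁻¹.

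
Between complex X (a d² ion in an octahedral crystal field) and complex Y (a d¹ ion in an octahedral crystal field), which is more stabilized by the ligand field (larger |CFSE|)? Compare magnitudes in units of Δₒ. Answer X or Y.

X

X: t2g^2 e_g^0, CFSE = -0.8Δₒ.
Y: t₂g¹ eg⁰, CFSE = -0.4Δₒ.
So X has the larger |CFSE|.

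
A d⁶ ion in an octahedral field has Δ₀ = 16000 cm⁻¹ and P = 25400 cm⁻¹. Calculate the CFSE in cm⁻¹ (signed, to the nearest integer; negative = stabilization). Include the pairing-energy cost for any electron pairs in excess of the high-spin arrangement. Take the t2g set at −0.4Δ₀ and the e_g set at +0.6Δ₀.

-6400

With Δ₀ < P the complex is high-spin.
That gives t2g^4 e_g^2.
Orbital CFSE = -0.4Δ₀ = -0.4 × 16000 = -6400 cm⁻¹.
High-spin has no excess pairs, so no pairing correction applies.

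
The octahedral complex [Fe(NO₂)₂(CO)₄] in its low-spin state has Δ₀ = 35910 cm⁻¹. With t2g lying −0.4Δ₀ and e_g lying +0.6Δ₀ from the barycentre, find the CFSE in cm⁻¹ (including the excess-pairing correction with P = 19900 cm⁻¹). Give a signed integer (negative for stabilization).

-46384

Ligand charges: 2×(-1) from NO₂⁻ and 4×(+0) from CO sum to -2; with overall charge +0, Fe is +2.
Fe is in group 8, so Fe²⁺ is d⁶ (8 − 2 = 6).
Electron filling gives t2g^6 e_g^0.
The orbital stabilization is -2.4Δ₀ = -2.4 × 35910 = -86184 cm⁻¹.
Pairing penalty: 3 pairs vs 1 in the high-spin reference → 2 extra × P = 39800 cm⁻¹.
Combining: -86184 + 39800 = -46384 cm⁻¹.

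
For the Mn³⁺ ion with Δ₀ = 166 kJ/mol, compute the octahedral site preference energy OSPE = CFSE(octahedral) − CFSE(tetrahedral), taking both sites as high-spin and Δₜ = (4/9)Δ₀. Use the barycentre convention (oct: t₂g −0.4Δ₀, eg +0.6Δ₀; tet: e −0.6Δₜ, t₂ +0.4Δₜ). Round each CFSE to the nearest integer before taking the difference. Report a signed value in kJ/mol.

Group 7 minus oxidation state +3 gives a d⁴ configuration for Mn³⁺.
Octahedral (high-spin): t₂g³ eg¹, CFSE = 3(−0.4) + 1(+0.6) = -0.6Δ₀ = -0.6 × 166 = -100 kJ/mol.
In a tetrahedral site the filling is e² t₂²: CFSE(tet) = -0.4Δₜ = -0.4 × (4/9)(166) = -30 kJ/mol.
Subtracting, OSPE = -100 − (-30) = -70 kJ/mol.

-70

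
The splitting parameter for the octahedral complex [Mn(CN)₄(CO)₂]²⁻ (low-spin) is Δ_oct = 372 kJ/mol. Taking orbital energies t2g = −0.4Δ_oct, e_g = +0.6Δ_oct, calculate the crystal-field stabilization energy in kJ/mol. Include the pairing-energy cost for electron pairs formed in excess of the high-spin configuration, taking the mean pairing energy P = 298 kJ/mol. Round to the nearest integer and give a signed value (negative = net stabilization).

Ligand charges: 4×(-1) from CN⁻ and 2×(+0) from CO sum to -4; with overall charge -2, Mn is +2.
Mn is in group 7, so Mn²⁺ is d⁵ (7 − 2 = 5).
The d⁵ electrons fill as t2g^5 e_g^0.
CFSE(orbital) = 5×(-0.4Δ_oct) + 0×(0.6Δ_oct) = -2.0Δ_oct; with Δ_oct = 372 kJ/mol that is -744 kJ/mol.
Pairing penalty: 2 pairs vs 0 in the high-spin reference → 2 extra × P = 596 kJ/mol.
Overall CFSE = -744 + 596 = -148 kJ/mol.

-148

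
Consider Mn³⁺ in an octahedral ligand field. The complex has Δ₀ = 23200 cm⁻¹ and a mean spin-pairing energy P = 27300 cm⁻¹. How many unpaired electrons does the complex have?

4

Mn is in group 7, so Mn³⁺ is d⁴ (7 − 3 = 4).
Δ₀ < P, so pairing is avoided: the ground state is high-spin.
Filling d⁴ accordingly: t₂g³ eg¹.
Unpaired electrons: 4.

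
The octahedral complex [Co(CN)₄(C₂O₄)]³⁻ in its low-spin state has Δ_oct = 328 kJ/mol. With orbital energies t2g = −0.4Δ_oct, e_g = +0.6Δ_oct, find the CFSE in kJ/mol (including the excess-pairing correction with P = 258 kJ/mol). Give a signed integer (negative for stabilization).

Ligand charges: 4×(-1) from CN⁻ and 1×(-2) from C₂O₄²⁻ sum to -6; with overall charge -3, Co is +3.
Group 9 minus oxidation state +3 gives a d⁶ configuration for Co³⁺.
The d⁶ electrons fill as t2g^6 e_g^0.
The orbital stabilization is -2.4Δ_oct = -2.4 × 328 = -787 kJ/mol.
Relative to high-spin t2g^4 e_g^2 (1 paired), the low-spin configuration has 2 additional pairs, contributing +2 × 258 = +516 kJ/mol.
Net CFSE = -787 + 516 = -271 kJ/mol.

-271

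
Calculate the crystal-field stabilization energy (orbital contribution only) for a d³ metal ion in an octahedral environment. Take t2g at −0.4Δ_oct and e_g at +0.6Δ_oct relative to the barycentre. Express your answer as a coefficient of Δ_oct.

-1.2 Δ_oct

Configuration: t2g^3 e_g^0.
CFSE = 3(-0.4Δ_oct) + 0(0.6Δ_oct) = -1.2Δ_oct + 0.0Δ_oct = -1.2Δ_oct.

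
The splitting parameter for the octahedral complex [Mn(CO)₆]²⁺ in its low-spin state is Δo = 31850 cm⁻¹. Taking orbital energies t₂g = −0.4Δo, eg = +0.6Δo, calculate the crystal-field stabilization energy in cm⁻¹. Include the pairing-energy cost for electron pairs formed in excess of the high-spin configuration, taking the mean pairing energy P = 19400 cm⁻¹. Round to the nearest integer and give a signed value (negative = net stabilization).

CO is neutral, so the +2 overall charge sits on Mn: oxidation state +2.
Group 7 minus oxidation state +2 gives a d⁵ configuration for Mn²⁺.
Configuration: t₂g⁵ eg⁰.
CFSE(orbital) = 5×(-0.4Δo) + 0×(0.6Δo) = -2.0Δo; with Δo = 31850 cm⁻¹ that is -63700 cm⁻¹.
Pairing penalty: 2 pairs vs 0 in the high-spin reference → 2 extra × P = 38800 cm⁻¹.
Overall CFSE = -63700 + 38800 = -24900 cm⁻¹.

-24900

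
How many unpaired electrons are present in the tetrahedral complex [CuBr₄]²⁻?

Each Br⁻ contributes -1; 4 × (-1) = -4. With overall charge -2, Cu is in the +2 oxidation state.
Cu sits in group 11; removing 2 electrons leaves Cu²⁺ with 11 − 2 = 9 d electrons.
Tetrahedral fields are weak (Δₜ ≈ 4/9 Δₒ), so electrons fill high-spin.
Configuration: e⁴ t₂⁵, giving 1 unpaired electron.

1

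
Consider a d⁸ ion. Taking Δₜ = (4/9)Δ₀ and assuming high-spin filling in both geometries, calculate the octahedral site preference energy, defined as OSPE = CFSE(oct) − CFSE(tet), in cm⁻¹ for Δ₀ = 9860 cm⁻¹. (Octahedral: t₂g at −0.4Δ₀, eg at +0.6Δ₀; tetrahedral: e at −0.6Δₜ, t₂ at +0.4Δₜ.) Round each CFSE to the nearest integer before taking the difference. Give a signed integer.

-8326

Octahedral (high-spin): t2g^6 e_g^2, CFSE = 6(−0.4) + 2(+0.6) = -1.2Δ₀ = -1.2 × 9860 = -11832 cm⁻¹.
Tetrahedral: e^4 t2^4, CFSE = 4(−0.6) + 4(+0.4) = -0.8Δₜ = -0.8 × (4/9) × 9860 = -3506 cm⁻¹.
OSPE = -11832 − (-3506) = -8326 cm⁻¹.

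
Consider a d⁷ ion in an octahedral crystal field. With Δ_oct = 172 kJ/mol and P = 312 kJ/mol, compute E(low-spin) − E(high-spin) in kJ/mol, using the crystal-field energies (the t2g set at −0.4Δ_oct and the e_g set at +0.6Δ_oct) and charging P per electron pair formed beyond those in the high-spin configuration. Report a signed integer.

140

In the high-spin limit (t2g^5 e_g^2) the orbital term is -0.8Δ_oct = -138 kJ/mol, with no excess pairing.
Low-spin: t2g^6 e_g^1, orbital CFSE = -1.8Δ_oct = -310 kJ/mol; plus 1 excess pair × P = +312 kJ/mol; total 2 kJ/mol.
The difference is 2 − (-138) = 140 kJ/mol, so high-spin lies lower.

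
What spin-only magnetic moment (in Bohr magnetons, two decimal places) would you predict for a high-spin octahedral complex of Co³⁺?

Co is in group 9, so Co³⁺ is d⁶ (9 − 3 = 6).
Configuration: t2g^4 e_g^2 → 4 unpaired electrons.
μ(spin-only) = √[4(4+2)] = √24 ≈ 4.90 Bohr magnetons.

4.90 Bohr magnetons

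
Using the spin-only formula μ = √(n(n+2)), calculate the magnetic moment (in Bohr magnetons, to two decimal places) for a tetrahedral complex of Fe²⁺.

4.90 Bohr magnetons

Fe²⁺: group 8, so d-count = 8 − 2 = 6.
With tetrahedral geometry the complex is necessarily high-spin.
Configuration: e³ t₂³ → 4 unpaired electrons.
μ(spin-only) = √[4(4+2)] = √24 ≈ 4.90 Bohr magnetons.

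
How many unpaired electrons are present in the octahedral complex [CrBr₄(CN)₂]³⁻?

Ligand charges: 4×(-1) from Br⁻ and 2×(-1) from CN⁻ sum to -6; with overall charge -3, Cr is +3.
Cr³⁺: group 6, so d-count = 6 − 3 = 3.
Configuration: t₂g³ eg⁰, giving 3 unpaired electrons.

3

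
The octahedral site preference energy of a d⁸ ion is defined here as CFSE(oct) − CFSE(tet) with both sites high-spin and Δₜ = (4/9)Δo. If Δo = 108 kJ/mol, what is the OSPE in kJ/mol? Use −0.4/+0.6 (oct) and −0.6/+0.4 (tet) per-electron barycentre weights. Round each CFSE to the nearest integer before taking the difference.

In an octahedral site d⁸ (HS) is t2g^6 e_g^2, giving CFSE(oct) = -1.2Δo = -130 kJ/mol.
Tetrahedral e^4 t2^4 gives -0.8Δₜ = -0.8 × (4/9) × 108 = -38 kJ/mol.
OSPE = CFSE(oct) − CFSE(tet) = -130 − (-38) = -92 kJ/mol.

-92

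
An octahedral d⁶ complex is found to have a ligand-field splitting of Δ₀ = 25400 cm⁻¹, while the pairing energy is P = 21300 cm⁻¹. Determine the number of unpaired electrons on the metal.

0

Since Δ₀ = 25400 cm⁻¹ > P = 21300 cm⁻¹, the complex adopts the low-spin configuration.
That gives t₂g⁶ eg⁰.
Unpaired electrons: 0.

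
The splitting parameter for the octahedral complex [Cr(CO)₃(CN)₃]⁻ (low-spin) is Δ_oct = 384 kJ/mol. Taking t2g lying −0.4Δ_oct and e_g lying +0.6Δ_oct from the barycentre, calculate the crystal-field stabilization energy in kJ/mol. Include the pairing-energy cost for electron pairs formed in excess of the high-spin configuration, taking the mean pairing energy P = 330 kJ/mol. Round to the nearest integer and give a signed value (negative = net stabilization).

Ligand charges: 3×(+0) from CO and 3×(-1) from CN⁻ sum to -3; with overall charge -1, Cr is +2.
Cr is in group 6, so Cr²⁺ is d⁴ (6 − 2 = 4).
The d⁴ electrons fill as t2g^4 e_g^0.
The orbital stabilization is -1.6Δ_oct = -1.6 × 384 = -614 kJ/mol.
High-spin d⁴ would be t2g^3 e_g^1 with 0 pairs; low-spin has 1, so 1 excess pair costs +1P = +330 kJ/mol.
Overall CFSE = -614 + 330 = -284 kJ/mol.

-284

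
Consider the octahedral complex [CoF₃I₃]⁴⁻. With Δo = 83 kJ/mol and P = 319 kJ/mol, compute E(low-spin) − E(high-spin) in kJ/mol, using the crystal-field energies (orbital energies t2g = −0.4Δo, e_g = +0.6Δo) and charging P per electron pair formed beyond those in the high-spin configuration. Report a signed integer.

236

Ligand charges: 3×(-1) from F⁻ and 3×(-1) from I⁻ sum to -6; with overall charge -4, Co is +2.
Co sits in group 9; removing 2 electrons leaves Co²⁺ with 9 − 2 = 7 d electrons.
In the high-spin limit (t2g^5 e_g^2) the orbital term is -0.8Δo = -66 kJ/mol, with no excess pairing.
For low-spin the configuration is t2g^6 e_g^1: orbital energy -1.8 × 83 = -149 kJ/mol, and 1 additional pair relative to high-spin adds 319 kJ/mol, giving 170 kJ/mol.
Thus E(LS) − E(HS) = 236 kJ/mol.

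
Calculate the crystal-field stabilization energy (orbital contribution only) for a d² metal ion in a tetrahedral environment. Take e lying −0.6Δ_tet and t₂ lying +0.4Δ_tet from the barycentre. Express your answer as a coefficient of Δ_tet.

-1.2 Δ_tet

With tetrahedral geometry the complex is necessarily high-spin.
Configuration: e² t₂⁰.
CFSE = 2(-0.6Δ_tet) + 0(0.4Δ_tet) = -1.2Δ_tet + 0.0Δ_tet = -1.2Δ_tet.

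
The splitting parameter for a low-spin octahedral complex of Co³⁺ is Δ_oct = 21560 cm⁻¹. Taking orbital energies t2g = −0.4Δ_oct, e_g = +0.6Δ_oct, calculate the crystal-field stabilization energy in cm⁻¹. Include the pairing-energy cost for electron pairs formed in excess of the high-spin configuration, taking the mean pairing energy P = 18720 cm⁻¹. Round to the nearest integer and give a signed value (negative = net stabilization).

-14304

Co sits in group 9; removing 3 electrons leaves Co³⁺ with 9 − 3 = 6 d electrons.
Configuration: t2g^6 e_g^0.
CFSE(orbital) = 6×(-0.4Δ_oct) + 0×(0.6Δ_oct) = -2.4Δ_oct; with Δ_oct = 21560 cm⁻¹ that is -51744 cm⁻¹.
High-spin d⁶ would be t2g^4 e_g^2 with 1 pair; low-spin has 3, so 2 excess pairs cost +2P = +37440 cm⁻¹.
Overall CFSE = -51744 + 37440 = -14304 cm⁻¹.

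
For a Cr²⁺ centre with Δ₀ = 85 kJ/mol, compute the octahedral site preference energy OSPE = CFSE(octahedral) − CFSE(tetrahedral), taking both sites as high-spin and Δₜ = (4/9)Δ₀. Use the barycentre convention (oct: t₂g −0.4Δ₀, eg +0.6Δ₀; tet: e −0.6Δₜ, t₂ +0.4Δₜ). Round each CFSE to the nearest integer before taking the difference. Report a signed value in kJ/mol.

Cr sits in group 6; removing 2 electrons leaves Cr²⁺ with 6 − 2 = 4 d electrons.
Octahedral high-spin t2g^3 e_g^1: CFSE = -0.6 × 85 = -51 kJ/mol.
Tetrahedral: e^2 t2^2, CFSE = 2(−0.6) + 2(+0.4) = -0.4Δₜ = -0.4 × (4/9) × 85 = -15 kJ/mol.
OSPE = -51 − (-15) = -36 kJ/mol.

-36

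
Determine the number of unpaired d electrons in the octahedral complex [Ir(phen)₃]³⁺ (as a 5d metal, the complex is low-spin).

phen is neutral, so the +3 overall charge sits on Ir: oxidation state +3.
Ir sits in group 9; removing 3 electrons leaves Ir³⁺ with 9 − 3 = 6 d electrons.
Configuration: t2g^6 e_g^0, giving 0 unpaired electrons.

0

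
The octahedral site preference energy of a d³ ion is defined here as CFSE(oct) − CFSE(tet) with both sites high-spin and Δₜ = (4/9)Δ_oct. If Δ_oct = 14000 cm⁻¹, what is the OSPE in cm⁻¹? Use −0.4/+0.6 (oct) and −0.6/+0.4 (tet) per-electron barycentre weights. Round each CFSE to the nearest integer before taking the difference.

-11822

In an octahedral site d³ (HS) is t2g^3 e_g^0, giving CFSE(oct) = -1.2Δ_oct = -16800 cm⁻¹.
Tetrahedral e^2 t2^1 gives -0.8Δₜ = -0.8 × (4/9) × 14000 = -4978 cm⁻¹.
OSPE = -16800 − (-4978) = -11822 cm⁻¹.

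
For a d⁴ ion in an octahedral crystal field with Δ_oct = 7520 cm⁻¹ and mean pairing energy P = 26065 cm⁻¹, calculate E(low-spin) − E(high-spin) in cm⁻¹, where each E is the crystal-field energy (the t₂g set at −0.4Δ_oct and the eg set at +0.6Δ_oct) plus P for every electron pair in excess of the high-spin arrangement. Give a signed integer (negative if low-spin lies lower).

In the high-spin limit (t₂g³ eg¹) the orbital term is -0.6Δ_oct = -4512 cm⁻¹, with no excess pairing.
Low-spin t₂g⁴ eg⁰ gives -1.6Δ_oct = -12032 cm⁻¹, but forming 1 extra pair costs 1P = 26065 cm⁻¹, so E(LS) = -12032 + 26065 = 14033 cm⁻¹.
E(LS) − E(HS) = 14033 − (-4512) = 18545 cm⁻¹.

18545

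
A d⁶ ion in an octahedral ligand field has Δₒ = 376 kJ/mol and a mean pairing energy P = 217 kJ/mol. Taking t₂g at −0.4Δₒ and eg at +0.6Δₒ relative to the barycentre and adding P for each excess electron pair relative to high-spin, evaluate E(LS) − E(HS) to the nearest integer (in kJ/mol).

-318

High-spin d⁶ fills as t₂g⁴ eg² with CFSE 4(−0.4) + 2(+0.6) = -0.4Δₒ = -150 kJ/mol.
For low-spin the configuration is t₂g⁶ eg⁰: orbital energy -2.4 × 376 = -902 kJ/mol, and 2 additional pairs relative to high-spin add 434 kJ/mol, giving -468 kJ/mol.
The difference is -468 − (-150) = -318 kJ/mol, so low-spin lies lower.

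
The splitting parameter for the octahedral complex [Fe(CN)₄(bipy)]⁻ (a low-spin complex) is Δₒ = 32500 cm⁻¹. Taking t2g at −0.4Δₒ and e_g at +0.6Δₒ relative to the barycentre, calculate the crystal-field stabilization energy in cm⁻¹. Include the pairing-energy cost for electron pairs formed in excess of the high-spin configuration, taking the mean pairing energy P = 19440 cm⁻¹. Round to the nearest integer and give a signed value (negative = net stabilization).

-26120

Ligand charges: 4×(-1) from CN⁻ and 1×(+0) from bipy sum to -4; with overall charge -1, Fe is +3.
Fe is in group 8, so Fe³⁺ is d⁵ (8 − 3 = 5).
Electron filling gives t2g^5 e_g^0.
The orbital stabilization is -2.0Δₒ = -2.0 × 32500 = -65000 cm⁻¹.
High-spin d⁵ would be t2g^3 e_g^2 with 0 pairs; low-spin has 2, so 2 excess pairs cost +2P = +38880 cm⁻¹.
Net CFSE = -65000 + 38880 = -26120 cm⁻¹.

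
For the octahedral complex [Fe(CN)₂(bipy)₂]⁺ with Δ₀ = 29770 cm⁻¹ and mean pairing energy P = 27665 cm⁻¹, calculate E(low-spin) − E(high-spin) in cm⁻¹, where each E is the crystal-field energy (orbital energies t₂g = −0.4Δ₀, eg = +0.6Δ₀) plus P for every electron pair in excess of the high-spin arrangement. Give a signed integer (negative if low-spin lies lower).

-4210

Ligand charges: 2×(-1) from CN⁻ and 2×(+0) from bipy sum to -2; with overall charge +1, Fe is +3.
Fe³⁺: group 8, so d-count = 8 − 3 = 5.
High-spin d⁵ fills as t₂g³ eg² with CFSE 3(−0.4) + 2(+0.6) = 0.0Δ₀ = 0 cm⁻¹.
Low-spin t₂g⁵ eg⁰ gives -2.0Δ₀ = -59540 cm⁻¹, but forming 2 extra pairs costs 2P = 55330 cm⁻¹, so E(LS) = -59540 + 55330 = -4210 cm⁻¹.
Thus E(LS) − E(HS) = -4210 cm⁻¹.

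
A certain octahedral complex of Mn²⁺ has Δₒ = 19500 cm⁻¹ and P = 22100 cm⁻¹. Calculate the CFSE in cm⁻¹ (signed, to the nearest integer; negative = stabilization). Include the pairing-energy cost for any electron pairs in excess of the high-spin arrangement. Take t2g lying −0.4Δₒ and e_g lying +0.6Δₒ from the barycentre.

Mn²⁺: group 7, so d-count = 7 − 2 = 5.
With Δₒ < P the complex is high-spin.
That gives t2g^3 e_g^2.
Orbital CFSE = 0.0Δₒ = 0.0 × 19500 = 0 cm⁻¹.
High-spin has no excess pairs, so no pairing correction applies.

0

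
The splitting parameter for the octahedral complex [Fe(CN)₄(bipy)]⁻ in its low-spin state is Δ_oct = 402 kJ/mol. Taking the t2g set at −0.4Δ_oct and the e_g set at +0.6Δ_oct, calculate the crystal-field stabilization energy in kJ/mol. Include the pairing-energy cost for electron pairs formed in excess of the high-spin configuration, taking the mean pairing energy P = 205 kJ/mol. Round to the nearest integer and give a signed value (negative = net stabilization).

-394

Ligand charges: 4×(-1) from CN⁻ and 1×(+0) from bipy sum to -4; with overall charge -1, Fe is +3.
Group 8 minus oxidation state +3 gives a d⁵ configuration for Fe³⁺.
The d⁵ electrons fill as t2g^5 e_g^0.
The orbital stabilization is -2.0Δ_oct = -2.0 × 402 = -804 kJ/mol.
Relative to high-spin t2g^3 e_g^2 (0 paired), the low-spin configuration has 2 additional pairs, contributing +2 × 205 = +410 kJ/mol.
Overall CFSE = -804 + 410 = -394 kJ/mol.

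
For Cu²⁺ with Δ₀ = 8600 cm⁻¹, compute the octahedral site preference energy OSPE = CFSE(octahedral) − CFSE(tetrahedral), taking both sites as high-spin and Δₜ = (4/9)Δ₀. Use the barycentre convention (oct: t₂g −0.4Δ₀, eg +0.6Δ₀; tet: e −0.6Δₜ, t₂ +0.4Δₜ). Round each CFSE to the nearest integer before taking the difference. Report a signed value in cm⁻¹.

-3631

Cu is in group 11, so Cu²⁺ is d⁹ (11 − 2 = 9).
Octahedral high-spin t₂g⁶ eg³: CFSE = -0.6 × 8600 = -5160 cm⁻¹.
Tetrahedral e⁴ t₂⁵ gives -0.4Δₜ = -0.4 × (4/9) × 8600 = -1529 cm⁻¹.
OSPE = CFSE(oct) − CFSE(tet) = -5160 − (-1529) = -3631 cm⁻¹.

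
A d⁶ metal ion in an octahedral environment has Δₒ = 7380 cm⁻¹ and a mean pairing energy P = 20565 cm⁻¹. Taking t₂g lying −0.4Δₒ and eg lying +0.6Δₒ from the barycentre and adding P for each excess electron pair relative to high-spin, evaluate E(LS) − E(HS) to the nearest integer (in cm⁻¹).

26370

In the high-spin limit (t₂g⁴ eg²) the orbital term is -0.4Δₒ = -2952 cm⁻¹, with no excess pairing.
For low-spin the configuration is t₂g⁶ eg⁰: orbital energy -2.4 × 7380 = -17712 cm⁻¹, and 2 additional pairs relative to high-spin add 41130 cm⁻¹, giving 23418 cm⁻¹.
E(LS) − E(HS) = 23418 − (-2952) = 26370 cm⁻¹.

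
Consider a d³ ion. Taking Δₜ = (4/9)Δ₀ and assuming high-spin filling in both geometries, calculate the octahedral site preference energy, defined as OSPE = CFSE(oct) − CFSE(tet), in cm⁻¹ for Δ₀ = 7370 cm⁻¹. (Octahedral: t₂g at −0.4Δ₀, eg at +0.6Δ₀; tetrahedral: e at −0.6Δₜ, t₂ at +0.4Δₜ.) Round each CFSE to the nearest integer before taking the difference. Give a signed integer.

-6224

In an octahedral site d³ (HS) is t2g^3 e_g^0, giving CFSE(oct) = -1.2Δ₀ = -8844 cm⁻¹.
Tetrahedral: e^2 t2^1, CFSE = 2(−0.6) + 1(+0.4) = -0.8Δₜ = -0.8 × (4/9) × 7370 = -2620 cm⁻¹.
OSPE = CFSE(oct) − CFSE(tet) = -8844 − (-2620) = -6224 cm⁻¹.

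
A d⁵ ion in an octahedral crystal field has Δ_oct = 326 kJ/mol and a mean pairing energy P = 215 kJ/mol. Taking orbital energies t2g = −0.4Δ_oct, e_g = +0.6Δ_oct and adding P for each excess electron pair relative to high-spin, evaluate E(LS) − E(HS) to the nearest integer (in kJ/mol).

-222

In the high-spin limit (t2g^3 e_g^2) the orbital term is 0.0Δ_oct = 0 kJ/mol, with no excess pairing.
Low-spin: t2g^5 e_g^0, orbital CFSE = -2.0Δ_oct = -652 kJ/mol; plus 2 excess pairs × P = +430 kJ/mol; total -222 kJ/mol.
Thus E(LS) − E(HS) = -222 kJ/mol.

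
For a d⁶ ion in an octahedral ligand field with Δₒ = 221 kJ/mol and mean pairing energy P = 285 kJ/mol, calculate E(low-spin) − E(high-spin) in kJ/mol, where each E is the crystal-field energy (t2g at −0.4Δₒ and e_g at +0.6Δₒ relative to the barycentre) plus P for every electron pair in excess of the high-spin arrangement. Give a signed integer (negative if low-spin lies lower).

128

High-spin: t2g^4 e_g^2, CFSE = -0.4Δₒ = -88 kJ/mol.
Low-spin: t2g^6 e_g^0, orbital CFSE = -2.4Δₒ = -530 kJ/mol; plus 2 excess pairs × P = +570 kJ/mol; total 40 kJ/mol.
The difference is 40 − (-88) = 128 kJ/mol, so high-spin lies lower.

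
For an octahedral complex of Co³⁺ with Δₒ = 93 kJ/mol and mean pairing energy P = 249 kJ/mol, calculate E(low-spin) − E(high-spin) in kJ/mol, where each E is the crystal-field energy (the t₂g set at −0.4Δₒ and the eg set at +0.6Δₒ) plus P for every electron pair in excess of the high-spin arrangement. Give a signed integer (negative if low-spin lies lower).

Co³⁺: group 9, so d-count = 9 − 3 = 6.
High-spin: t₂g⁴ eg², CFSE = -0.4Δₒ = -37 kJ/mol.
For low-spin the configuration is t₂g⁶ eg⁰: orbital energy -2.4 × 93 = -223 kJ/mol, and 2 additional pairs relative to high-spin add 498 kJ/mol, giving 275 kJ/mol.
The difference is 275 − (-37) = 312 kJ/mol, so high-spin lies lower.

312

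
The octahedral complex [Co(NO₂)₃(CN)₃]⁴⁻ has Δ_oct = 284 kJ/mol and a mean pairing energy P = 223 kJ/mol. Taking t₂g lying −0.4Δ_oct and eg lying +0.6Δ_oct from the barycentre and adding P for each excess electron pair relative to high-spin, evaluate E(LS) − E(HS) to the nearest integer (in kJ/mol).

-61

Ligand charges: 3×(-1) from NO₂⁻ and 3×(-1) from CN⁻ sum to -6; with overall charge -4, Co is +2.
Co sits in group 9; removing 2 electrons leaves Co²⁺ with 9 − 2 = 7 d electrons.
High-spin d⁷ fills as t₂g⁵ eg² with CFSE 5(−0.4) + 2(+0.6) = -0.8Δ_oct = -227 kJ/mol.
Low-spin: t₂g⁶ eg¹, orbital CFSE = -1.8Δ_oct = -511 kJ/mol; plus 1 excess pair × P = +223 kJ/mol; total -288 kJ/mol.
The difference is -288 − (-227) = -61 kJ/mol, so low-spin lies lower.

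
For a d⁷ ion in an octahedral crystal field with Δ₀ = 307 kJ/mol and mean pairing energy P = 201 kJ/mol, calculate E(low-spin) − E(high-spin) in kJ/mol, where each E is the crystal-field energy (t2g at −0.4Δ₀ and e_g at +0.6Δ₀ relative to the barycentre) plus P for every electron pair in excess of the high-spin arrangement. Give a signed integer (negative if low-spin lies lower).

High-spin: t2g^5 e_g^2, CFSE = -0.8Δ₀ = -246 kJ/mol.
For low-spin the configuration is t2g^6 e_g^1: orbital energy -1.8 × 307 = -553 kJ/mol, and 1 additional pair relative to high-spin adds 201 kJ/mol, giving -352 kJ/mol.
E(LS) − E(HS) = -352 − (-246) = -106 kJ/mol.

-106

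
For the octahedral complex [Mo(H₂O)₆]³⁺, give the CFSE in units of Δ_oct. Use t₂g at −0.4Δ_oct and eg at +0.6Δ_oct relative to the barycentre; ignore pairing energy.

H₂O is neutral, so the +3 overall charge sits on Mo: oxidation state +3.
Mo is in group 6, so Mo³⁺ is d³ (6 − 3 = 3).
Configuration: t₂g³ eg⁰.
CFSE = 3(-0.4Δ_oct) + 0(0.6Δ_oct) = -1.2Δ_oct + 0.0Δ_oct = -1.2Δ_oct.

-1.2 Δ_oct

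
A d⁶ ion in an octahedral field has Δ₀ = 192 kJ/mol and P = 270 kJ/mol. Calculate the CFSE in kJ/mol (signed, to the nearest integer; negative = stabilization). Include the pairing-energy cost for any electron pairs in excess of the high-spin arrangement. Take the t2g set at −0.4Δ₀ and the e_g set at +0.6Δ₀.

With Δ₀ < P the complex is high-spin.
Configuration: t2g^4 e_g^2.
Orbital CFSE = -0.4Δ₀ = -0.4 × 192 = -77 kJ/mol.
High-spin has no excess pairs, so no pairing correction applies.

-77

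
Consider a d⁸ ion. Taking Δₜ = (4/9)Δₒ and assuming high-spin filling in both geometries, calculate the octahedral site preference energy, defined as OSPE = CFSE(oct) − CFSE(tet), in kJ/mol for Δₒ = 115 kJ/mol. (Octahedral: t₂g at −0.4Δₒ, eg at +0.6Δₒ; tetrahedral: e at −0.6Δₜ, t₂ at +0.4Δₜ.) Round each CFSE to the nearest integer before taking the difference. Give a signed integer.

Octahedral high-spin t₂g⁶ eg²: CFSE = -1.2 × 115 = -138 kJ/mol.
In a tetrahedral site the filling is e⁴ t₂⁴: CFSE(tet) = -0.8Δₜ = -0.8 × (4/9)(115) = -41 kJ/mol.
OSPE = -138 − (-41) = -97 kJ/mol.

-97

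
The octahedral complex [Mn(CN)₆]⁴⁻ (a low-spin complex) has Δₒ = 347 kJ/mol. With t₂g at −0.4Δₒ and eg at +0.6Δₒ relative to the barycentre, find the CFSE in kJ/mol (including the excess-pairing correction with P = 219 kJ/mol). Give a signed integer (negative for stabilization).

Each CN⁻ contributes -1; 6 × (-1) = -6. With overall charge -4, Mn is in the +2 oxidation state.
Group 7 minus oxidation state +2 gives a d⁵ configuration for Mn²⁺.
The d⁵ electrons fill as t₂g⁵ eg⁰.
The orbital stabilization is -2.0Δₒ = -2.0 × 347 = -694 kJ/mol.
Relative to high-spin t₂g³ eg² (0 paired), the low-spin configuration has 2 additional pairs, contributing +2 × 219 = +438 kJ/mol.
Overall CFSE = -694 + 438 = -256 kJ/mol.

-256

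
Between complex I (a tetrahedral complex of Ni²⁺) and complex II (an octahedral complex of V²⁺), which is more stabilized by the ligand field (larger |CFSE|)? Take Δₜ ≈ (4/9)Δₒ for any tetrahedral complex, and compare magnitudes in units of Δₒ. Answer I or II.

I: Group 10 minus oxidation state +2 gives a d⁸ configuration for Ni²⁺; With tetrahedral geometry the complex is necessarily high-spin; e⁴ t₂⁴, CFSE = -0.8Δₜ ≈ -0.36Δₒ.
II: Group 5 minus oxidation state +2 gives a d³ configuration for V²⁺; For octahedral d³ the high- and low-spin configurations coincide; t2g^3 e_g^0, CFSE = -1.2Δₒ.
So II has the larger |CFSE|.

II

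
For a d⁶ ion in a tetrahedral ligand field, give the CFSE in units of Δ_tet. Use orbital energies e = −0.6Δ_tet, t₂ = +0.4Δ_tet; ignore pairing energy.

Tetrahedral splitting is small, so the complex is high-spin.
Configuration: e³ t₂³.
CFSE = 3(-0.6Δ_tet) + 3(0.4Δ_tet) = -1.8Δ_tet + 1.2Δ_tet = -0.6Δ_tet.

-0.6 Δ_tet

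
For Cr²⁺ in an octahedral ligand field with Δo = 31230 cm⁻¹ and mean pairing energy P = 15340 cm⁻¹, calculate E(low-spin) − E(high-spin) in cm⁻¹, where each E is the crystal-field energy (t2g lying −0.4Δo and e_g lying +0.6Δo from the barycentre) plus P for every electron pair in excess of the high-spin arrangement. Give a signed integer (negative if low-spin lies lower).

-15890

Cr sits in group 6; removing 2 electrons leaves Cr²⁺ with 6 − 2 = 4 d electrons.
High-spin: t2g^3 e_g^1, CFSE = -0.6Δo = -18738 cm⁻¹.
For low-spin the configuration is t2g^4 e_g^0: orbital energy -1.6 × 31230 = -49968 cm⁻¹, and 1 additional pair relative to high-spin adds 15340 cm⁻¹, giving -34628 cm⁻¹.
The difference is -34628 − (-18738) = -15890 cm⁻¹, so low-spin lies lower.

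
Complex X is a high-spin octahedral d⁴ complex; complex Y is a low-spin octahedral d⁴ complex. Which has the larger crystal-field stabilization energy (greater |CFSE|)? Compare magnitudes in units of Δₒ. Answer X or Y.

Y

X: t₂g³ eg¹, CFSE = -0.6Δₒ.
Y: t₂g⁴ eg⁰, CFSE = -1.6Δₒ.
So Y has the larger |CFSE|.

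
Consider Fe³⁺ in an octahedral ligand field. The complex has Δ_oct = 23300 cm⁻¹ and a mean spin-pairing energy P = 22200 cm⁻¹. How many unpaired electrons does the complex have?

1

Fe sits in group 8; removing 3 electrons leaves Fe³⁺ with 8 − 3 = 5 d electrons.
Δ_oct > P, so pairing is preferred: the ground state is low-spin.
That gives t₂g⁵ eg⁰.
Unpaired electrons: 1.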